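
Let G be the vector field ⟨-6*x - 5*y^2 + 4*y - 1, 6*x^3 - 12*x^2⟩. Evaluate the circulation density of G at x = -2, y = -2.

96

∂G₂/∂x = 18*x^2 - 24*x
∂G₁/∂y = -10*y + 4
Scalar curl = 18*x^2 - 24*x + 10*y - 4
At (-2, -2): 96.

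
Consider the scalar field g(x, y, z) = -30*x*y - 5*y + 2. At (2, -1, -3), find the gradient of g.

(30, -65, 0)

∂g/∂x = -30*y
∂g/∂y = -30*x - 5
∂g/∂z = 0
∇g = (-30*y, -30*x - 5, 0)
At (2, -1, -3): (30, -65, 0).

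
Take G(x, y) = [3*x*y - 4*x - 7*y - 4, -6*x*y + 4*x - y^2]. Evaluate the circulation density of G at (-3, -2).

32

∂G₂/∂x = -6*y + 4
∂G₁/∂y = 3*x - 7
Scalar curl = -3*x - 6*y + 11
At (-3, -2): 32.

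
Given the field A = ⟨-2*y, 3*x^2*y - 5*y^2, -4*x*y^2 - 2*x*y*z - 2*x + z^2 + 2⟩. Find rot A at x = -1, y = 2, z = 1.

(18, 22, -10)

(∇×A)₁ = ∂A₃/∂y − ∂A₂/∂z = -8*x*y - 2*x*z
(∇×A)₂ = ∂A₁/∂z − ∂A₃/∂x = 4*y^2 + 2*y*z + 2
(∇×A)₃ = ∂A₂/∂x − ∂A₁/∂y = 6*x*y + 2
∇×A = (-8*x*y - 2*x*z, 4*y^2 + 2*y*z + 2, 6*x*y + 2)
At (-1, 2, 1): (18, 22, -10).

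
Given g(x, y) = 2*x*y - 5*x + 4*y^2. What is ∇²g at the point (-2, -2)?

∂²g/∂x² = 0
∂²g/∂y² = 8
∇²g = 8
At (-2, -2): 8.

8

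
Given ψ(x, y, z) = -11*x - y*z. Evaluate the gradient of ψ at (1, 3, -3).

∂ψ/∂x = -11
∂ψ/∂y = -z
∂ψ/∂z = -y
∇ψ = (-11, -z, -y)
At (1, 3, -3): (-11, 3, -3).

(-11, 3, -3)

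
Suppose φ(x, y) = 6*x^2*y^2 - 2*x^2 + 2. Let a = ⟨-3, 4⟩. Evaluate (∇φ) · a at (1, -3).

∂φ/∂x = 12*x*y^2 - 4*x
∂φ/∂y = 12*x^2*y
∇φ at (1, -3) = (104, -36)
∇φ · a = (104)(-3) + (-36)(4) = -456

-456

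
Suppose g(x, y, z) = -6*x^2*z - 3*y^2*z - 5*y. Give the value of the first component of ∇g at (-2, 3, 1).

24

(∇g)_1 = ∂g/∂x = -12*x*z
At (-2, 3, 1): 24.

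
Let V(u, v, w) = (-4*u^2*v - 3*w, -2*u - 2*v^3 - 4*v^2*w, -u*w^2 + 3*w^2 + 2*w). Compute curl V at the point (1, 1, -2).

(∇×V)₁ = ∂V₃/∂v − ∂V₂/∂w = 4*v^2
(∇×V)₂ = ∂V₁/∂w − ∂V₃/∂u = w^2 - 3
(∇×V)₃ = ∂V₂/∂u − ∂V₁/∂v = 4*u^2 - 2
∇×V = (4*v^2, w^2 - 3, 4*u^2 - 2)
At (1, 1, -2): (4, 1, 2).

(4, 1, 2)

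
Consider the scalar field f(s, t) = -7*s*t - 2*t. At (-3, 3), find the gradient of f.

(-21, 19)

∂f/∂s = -7*t
∂f/∂t = -7*s - 2
∇f = (-7*t, -7*s - 2)
At (-3, 3): (-21, 19).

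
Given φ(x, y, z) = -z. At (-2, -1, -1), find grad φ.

∂φ/∂x = 0
∂φ/∂y = 0
∂φ/∂z = -1
∇φ = (0, 0, -1)
At (-2, -1, -1): (0, 0, -1).

(0, 0, -1)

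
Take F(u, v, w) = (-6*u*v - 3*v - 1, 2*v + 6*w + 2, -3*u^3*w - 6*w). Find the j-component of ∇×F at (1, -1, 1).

9

(∇×F)_2 = ∂F₁/∂w − ∂F₃/∂u
= 0 − (-9*u^2*w)
= 9*u^2*w
At (1, -1, 1): 9.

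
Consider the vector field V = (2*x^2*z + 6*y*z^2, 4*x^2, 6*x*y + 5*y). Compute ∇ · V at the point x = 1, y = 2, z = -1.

∂V₁/∂x = 4*x*z
∂V₂/∂y = 0
∂V₃/∂z = 0
∇·V = 4*x*z
At (1, 2, -1): -4.

-4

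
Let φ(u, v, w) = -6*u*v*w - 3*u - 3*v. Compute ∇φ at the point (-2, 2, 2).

∂φ/∂u = -6*v*w - 3
∂φ/∂v = -6*u*w - 3
∂φ/∂w = -6*u*v
∇φ = (-6*v*w - 3, -6*u*w - 3, -6*u*v)
At (-2, 2, 2): (-27, 21, 24).

(-27, 21, 24)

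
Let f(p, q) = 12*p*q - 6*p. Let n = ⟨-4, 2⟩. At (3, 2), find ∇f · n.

∂f/∂p = 12*q - 6
∂f/∂q = 12*p
∇f at (3, 2) = (18, 36)
∇f · n = (18)(-4) + (36)(2) = 0

0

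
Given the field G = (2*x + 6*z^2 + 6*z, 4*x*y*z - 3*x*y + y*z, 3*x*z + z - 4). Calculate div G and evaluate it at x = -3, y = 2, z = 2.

∂G₁/∂x = 2
∂G₂/∂y = 4*x*z - 3*x + z
∂G₃/∂z = 3*x + 1
∇·G = 4*x*z + z + 3
At (-3, 2, 2): -19.

-19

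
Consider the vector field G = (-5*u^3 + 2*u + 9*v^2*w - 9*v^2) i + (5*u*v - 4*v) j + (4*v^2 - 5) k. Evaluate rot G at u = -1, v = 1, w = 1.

(8, 9, 5)

(∇×G)₁ = ∂G₃/∂v − ∂G₂/∂w = 8*v
(∇×G)₂ = ∂G₁/∂w − ∂G₃/∂u = 9*v^2
(∇×G)₃ = ∂G₂/∂u − ∂G₁/∂v = -18*v*w + 23*v
∇×G = (8*v, 9*v^2, -18*v*w + 23*v)
At (-1, 1, 1): (8, 9, 5).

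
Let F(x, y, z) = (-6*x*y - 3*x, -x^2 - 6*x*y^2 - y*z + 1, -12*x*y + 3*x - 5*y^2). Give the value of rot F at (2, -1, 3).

(∇×F)₁ = ∂F₃/∂y − ∂F₂/∂z = -12*x - 9*y
(∇×F)₂ = ∂F₁/∂z − ∂F₃/∂x = 12*y - 3
(∇×F)₃ = ∂F₂/∂x − ∂F₁/∂y = 4*x - 6*y^2
∇×F = (-12*x - 9*y, 12*y - 3, 4*x - 6*y^2)
At (2, -1, 3): (-15, -15, 2).

(-15, -15, 2)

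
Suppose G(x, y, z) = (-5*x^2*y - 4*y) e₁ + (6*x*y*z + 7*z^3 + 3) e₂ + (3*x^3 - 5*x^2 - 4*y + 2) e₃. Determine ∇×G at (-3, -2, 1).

(∇×G)₁ = ∂G₃/∂y − ∂G₂/∂z = -6*x*y - 21*z^2 - 4
(∇×G)₂ = ∂G₁/∂z − ∂G₃/∂x = -9*x^2 + 10*x
(∇×G)₃ = ∂G₂/∂x − ∂G₁/∂y = 5*x^2 + 6*y*z + 4
∇×G = (-6*x*y - 21*z^2 - 4, -9*x^2 + 10*x, 5*x^2 + 6*y*z + 4)
At (-3, -2, 1): (-61, -111, 37).

(-61, -111, 37)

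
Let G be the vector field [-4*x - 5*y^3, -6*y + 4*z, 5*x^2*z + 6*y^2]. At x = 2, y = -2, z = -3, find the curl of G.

(∇×G)₁ = ∂G₃/∂y − ∂G₂/∂z = 12*y - 4
(∇×G)₂ = ∂G₁/∂z − ∂G₃/∂x = -10*x*z
(∇×G)₃ = ∂G₂/∂x − ∂G₁/∂y = 15*y^2
∇×G = (12*y - 4, -10*x*z, 15*y^2)
At (2, -2, -3): (-28, 60, 60).

(-28, 60, 60)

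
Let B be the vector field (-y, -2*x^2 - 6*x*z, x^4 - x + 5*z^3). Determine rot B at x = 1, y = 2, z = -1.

(6, -3, 3)

(∇×B)₁ = ∂B₃/∂y − ∂B₂/∂z = 6*x
(∇×B)₂ = ∂B₁/∂z − ∂B₃/∂x = -4*x^3 + 1
(∇×B)₃ = ∂B₂/∂x − ∂B₁/∂y = -4*x - 6*z + 1
∇×B = (6*x, -4*x^3 + 1, -4*x - 6*z + 1)
At (1, 2, -1): (6, -3, 3).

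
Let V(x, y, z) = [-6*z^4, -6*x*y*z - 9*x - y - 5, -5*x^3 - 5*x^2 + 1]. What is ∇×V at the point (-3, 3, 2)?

(∇×V)₁ = ∂V₃/∂y − ∂V₂/∂z = 6*x*y
(∇×V)₂ = ∂V₁/∂z − ∂V₃/∂x = 15*x^2 + 10*x - 24*z^3
(∇×V)₃ = ∂V₂/∂x − ∂V₁/∂y = -6*y*z - 9
∇×V = (6*x*y, 15*x^2 + 10*x - 24*z^3, -6*y*z - 9)
At (-3, 3, 2): (-54, -87, -45).

(-54, -87, -45)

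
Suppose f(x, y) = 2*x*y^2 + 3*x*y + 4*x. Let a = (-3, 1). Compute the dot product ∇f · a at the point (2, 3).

-63

∂f/∂x = 2*y^2 + 3*y + 4
∂f/∂y = 4*x*y + 3*x
∇f at (2, 3) = (31, 30)
∇f · a = (31)(-3) + (30)(1) = -63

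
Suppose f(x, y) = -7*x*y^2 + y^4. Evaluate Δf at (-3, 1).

54

∂²f/∂x² = 0
∂²f/∂y² = 2*(-7*x + 6*y^2)
∇²f = -14*x + 12*y^2
At (-3, 1): 54.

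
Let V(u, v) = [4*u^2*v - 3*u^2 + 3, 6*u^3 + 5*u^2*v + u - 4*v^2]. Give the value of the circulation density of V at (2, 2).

97

∂V₂/∂u = 18*u^2 + 10*u*v + 1
∂V₁/∂v = 4*u^2
Scalar curl = 14*u^2 + 10*u*v + 1
At (2, 2): 97.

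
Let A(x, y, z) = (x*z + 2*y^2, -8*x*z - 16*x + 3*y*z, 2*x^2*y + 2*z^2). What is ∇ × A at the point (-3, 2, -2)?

(-12, 21, -8)

(∇×A)₁ = ∂A₃/∂y − ∂A₂/∂z = 2*x^2 + 8*x - 3*y
(∇×A)₂ = ∂A₁/∂z − ∂A₃/∂x = -4*x*y + x
(∇×A)₃ = ∂A₂/∂x − ∂A₁/∂y = -4*y - 8*z - 16
∇×A = (2*x^2 + 8*x - 3*y, -4*x*y + x, -4*y - 8*z - 16)
At (-3, 2, -2): (-12, 21, -8).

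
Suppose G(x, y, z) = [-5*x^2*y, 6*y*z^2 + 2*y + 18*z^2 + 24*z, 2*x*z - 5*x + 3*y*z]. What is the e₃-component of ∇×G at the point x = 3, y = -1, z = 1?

45

(∇×G)_3 = ∂G₂/∂x − ∂G₁/∂y
= 0 − (-5*x^2)
= 5*x^2
At (3, -1, 1): 45.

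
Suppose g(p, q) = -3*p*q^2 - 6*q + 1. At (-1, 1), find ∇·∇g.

6

∂²g/∂p² = 0
∂²g/∂q² = -6*p
∇²g = -6*p
At (-1, 1): 6.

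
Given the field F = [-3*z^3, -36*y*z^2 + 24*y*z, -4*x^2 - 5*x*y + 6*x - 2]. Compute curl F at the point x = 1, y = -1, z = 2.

(∇×F)₁ = ∂F₃/∂y − ∂F₂/∂z = -5*x + 72*y*z - 24*y
(∇×F)₂ = ∂F₁/∂z − ∂F₃/∂x = 8*x + 5*y - 9*z^2 - 6
(∇×F)₃ = ∂F₂/∂x − ∂F₁/∂y = 0
∇×F = (-5*x + 72*y*z - 24*y, 8*x + 5*y - 9*z^2 - 6, 0)
At (1, -1, 2): (-125, -39, 0).

(-125, -39, 0)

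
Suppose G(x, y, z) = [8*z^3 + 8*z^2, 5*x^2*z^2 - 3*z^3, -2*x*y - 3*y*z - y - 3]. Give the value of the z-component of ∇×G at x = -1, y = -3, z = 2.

(∇×G)_3 = ∂G₂/∂x − ∂G₁/∂y
= 10*x*z^2 − (0)
= 10*x*z^2
At (-1, -3, 2): -40.

-40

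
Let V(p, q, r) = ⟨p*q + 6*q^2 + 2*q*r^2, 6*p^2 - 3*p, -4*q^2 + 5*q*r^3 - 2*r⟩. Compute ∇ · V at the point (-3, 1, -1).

∂V₁/∂p = q
∂V₂/∂q = 0
∂V₃/∂r = 15*q*r^2 - 2
∇·V = 15*q*r^2 + q - 2
At (-3, 1, -1): 14.

14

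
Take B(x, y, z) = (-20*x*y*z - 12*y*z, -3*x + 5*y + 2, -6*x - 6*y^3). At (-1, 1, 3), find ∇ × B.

(∇×B)₁ = ∂B₃/∂y − ∂B₂/∂z = -18*y^2
(∇×B)₂ = ∂B₁/∂z − ∂B₃/∂x = -20*x*y - 12*y + 6
(∇×B)₃ = ∂B₂/∂x − ∂B₁/∂y = 20*x*z + 12*z - 3
∇×B = (-18*y^2, -20*x*y - 12*y + 6, 20*x*z + 12*z - 3)
At (-1, 1, 3): (-18, 14, -27).

(-18, 14, -27)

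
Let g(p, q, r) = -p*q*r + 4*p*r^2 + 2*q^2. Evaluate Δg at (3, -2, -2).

28

∂²g/∂p² = 0
∂²g/∂q² = 4
∂²g/∂r² = 8*p
∇²g = 8*p + 4
At (3, -2, -2): 28.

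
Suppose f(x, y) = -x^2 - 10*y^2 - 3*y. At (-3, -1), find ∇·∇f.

-22

∂²f/∂x² = -2
∂²f/∂y² = -20
∇²f = -22
At (-3, -1): -22.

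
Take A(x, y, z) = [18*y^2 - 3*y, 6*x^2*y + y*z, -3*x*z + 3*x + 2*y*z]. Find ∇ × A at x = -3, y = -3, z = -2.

(∇×A)₁ = ∂A₃/∂y − ∂A₂/∂z = -y + 2*z
(∇×A)₂ = ∂A₁/∂z − ∂A₃/∂x = 3*z - 3
(∇×A)₃ = ∂A₂/∂x − ∂A₁/∂y = 12*x*y - 36*y + 3
∇×A = (-y + 2*z, 3*z - 3, 12*x*y - 36*y + 3)
At (-3, -3, -2): (-1, -9, 219).

(-1, -9, 219)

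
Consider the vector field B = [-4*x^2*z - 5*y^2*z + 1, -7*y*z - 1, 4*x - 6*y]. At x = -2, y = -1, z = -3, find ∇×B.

(∇×B)₁ = ∂B₃/∂y − ∂B₂/∂z = 7*y - 6
(∇×B)₂ = ∂B₁/∂z − ∂B₃/∂x = -4*x^2 - 5*y^2 - 4
(∇×B)₃ = ∂B₂/∂x − ∂B₁/∂y = 10*y*z
∇×B = (7*y - 6, -4*x^2 - 5*y^2 - 4, 10*y*z)
At (-2, -1, -3): (-13, -25, 30).

(-13, -25, 30)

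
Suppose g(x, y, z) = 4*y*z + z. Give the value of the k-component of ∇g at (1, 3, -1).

13

(∇g)_3 = ∂g/∂z = 4*y + 1
At (1, 3, -1): 13.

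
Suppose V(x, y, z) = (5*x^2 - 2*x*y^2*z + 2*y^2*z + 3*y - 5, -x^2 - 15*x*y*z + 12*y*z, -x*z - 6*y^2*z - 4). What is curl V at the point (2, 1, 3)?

(-18, 1, -40)

(∇×V)₁ = ∂V₃/∂y − ∂V₂/∂z = 15*x*y - 12*y*z - 12*y
(∇×V)₂ = ∂V₁/∂z − ∂V₃/∂x = -2*x*y^2 + 2*y^2 + z
(∇×V)₃ = ∂V₂/∂x − ∂V₁/∂y = 4*x*y*z - 2*x - 19*y*z - 3
∇×V = (15*x*y - 12*y*z - 12*y, -2*x*y^2 + 2*y^2 + z, 4*x*y*z - 2*x - 19*y*z - 3)
At (2, 1, 3): (-18, 1, -40).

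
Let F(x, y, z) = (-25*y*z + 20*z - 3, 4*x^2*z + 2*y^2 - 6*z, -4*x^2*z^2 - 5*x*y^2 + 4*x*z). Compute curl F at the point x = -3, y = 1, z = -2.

(∇×F)₁ = ∂F₃/∂y − ∂F₂/∂z = -4*x^2 - 10*x*y + 6
(∇×F)₂ = ∂F₁/∂z − ∂F₃/∂x = 8*x*z^2 + 5*y^2 - 25*y - 4*z + 20
(∇×F)₃ = ∂F₂/∂x − ∂F₁/∂y = 8*x*z + 25*z
∇×F = (-4*x^2 - 10*x*y + 6, 8*x*z^2 + 5*y^2 - 25*y - 4*z + 20, 8*x*z + 25*z)
At (-3, 1, -2): (0, -88, -2).

(0, -88, -2)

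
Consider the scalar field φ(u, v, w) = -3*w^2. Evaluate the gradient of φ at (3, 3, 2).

(0, 0, -12)

∂φ/∂u = 0
∂φ/∂v = 0
∂φ/∂w = -6*w
∇φ = (0, 0, -6*w)
At (3, 3, 2): (0, 0, -12).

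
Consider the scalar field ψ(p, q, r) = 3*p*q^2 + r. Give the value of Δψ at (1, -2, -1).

∂²ψ/∂p² = 0
∂²ψ/∂q² = 6*p
∂²ψ/∂r² = 0
∇²ψ = 6*p
At (1, -2, -1): 6.

6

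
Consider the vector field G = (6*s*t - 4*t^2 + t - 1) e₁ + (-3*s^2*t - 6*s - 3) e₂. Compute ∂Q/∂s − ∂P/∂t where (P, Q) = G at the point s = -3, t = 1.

37

∂G₂/∂s = -6*s*t - 6
∂G₁/∂t = 6*s - 8*t + 1
Scalar curl = -6*s*t - 6*s + 8*t - 7
At (-3, 1): 37.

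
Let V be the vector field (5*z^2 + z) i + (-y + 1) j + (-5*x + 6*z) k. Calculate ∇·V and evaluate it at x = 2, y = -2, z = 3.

5

∂V₁/∂x = 0
∂V₂/∂y = -1
∂V₃/∂z = 6
∇·V = 5
At (2, -2, 3): 5.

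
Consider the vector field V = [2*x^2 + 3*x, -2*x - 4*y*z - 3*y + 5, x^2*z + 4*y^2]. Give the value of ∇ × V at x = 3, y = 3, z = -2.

(∇×V)₁ = ∂V₃/∂y − ∂V₂/∂z = 12*y
(∇×V)₂ = ∂V₁/∂z − ∂V₃/∂x = -2*x*z
(∇×V)₃ = ∂V₂/∂x − ∂V₁/∂y = -2
∇×V = (12*y, -2*x*z, -2)
At (3, 3, -2): (36, 12, -2).

(36, 12, -2)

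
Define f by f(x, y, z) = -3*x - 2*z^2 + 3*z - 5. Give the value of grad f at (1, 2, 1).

∂f/∂x = -3
∂f/∂y = 0
∂f/∂z = -4*z + 3
∇f = (-3, 0, -4*z + 3)
At (1, 2, 1): (-3, 0, -1).

(-3, 0, -1)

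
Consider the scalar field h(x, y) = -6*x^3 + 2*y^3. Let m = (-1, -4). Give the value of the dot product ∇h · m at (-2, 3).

∂h/∂x = -18*x^2
∂h/∂y = 6*y^2
∇h at (-2, 3) = (-72, 54)
∇h · m = (-72)(-1) + (54)(-4) = -144

-144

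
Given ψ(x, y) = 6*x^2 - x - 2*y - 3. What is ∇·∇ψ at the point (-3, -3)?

∂²ψ/∂x² = 12
∂²ψ/∂y² = 0
∇²ψ = 12
At (-3, -3): 12.

12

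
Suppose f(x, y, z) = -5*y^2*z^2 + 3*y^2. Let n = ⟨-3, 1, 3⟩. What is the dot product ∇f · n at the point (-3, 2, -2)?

172

∂f/∂x = 0
∂f/∂y = -10*y*z^2 + 6*y
∂f/∂z = -10*y^2*z
∇f at (-3, 2, -2) = (0, -68, 80)
∇f · n = (0)(-3) + (-68)(1) + (80)(3) = 172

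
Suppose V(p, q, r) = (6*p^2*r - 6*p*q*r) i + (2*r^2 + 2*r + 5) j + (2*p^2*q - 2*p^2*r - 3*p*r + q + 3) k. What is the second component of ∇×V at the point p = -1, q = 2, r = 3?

23

(∇×V)_2 = ∂V₁/∂r − ∂V₃/∂p
= 6*p^2 - 6*p*q − (4*p*q - 4*p*r - 3*r)
= 6*p^2 - 10*p*q + 4*p*r + 3*r
At (-1, 2, 3): 23.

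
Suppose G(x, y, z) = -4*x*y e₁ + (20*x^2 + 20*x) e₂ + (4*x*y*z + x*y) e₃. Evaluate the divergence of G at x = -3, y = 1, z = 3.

-16

∂G₁/∂x = -4*y
∂G₂/∂y = 0
∂G₃/∂z = 4*x*y
∇·G = 4*x*y - 4*y
At (-3, 1, 3): -16.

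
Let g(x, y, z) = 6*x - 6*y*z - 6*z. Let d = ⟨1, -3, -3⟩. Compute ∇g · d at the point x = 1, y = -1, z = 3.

∂g/∂x = 6
∂g/∂y = -6*z
∂g/∂z = -6*y - 6
∇g at (1, -1, 3) = (6, -18, 0)
∇g · d = (6)(1) + (-18)(-3) + (0)(-3) = 60

60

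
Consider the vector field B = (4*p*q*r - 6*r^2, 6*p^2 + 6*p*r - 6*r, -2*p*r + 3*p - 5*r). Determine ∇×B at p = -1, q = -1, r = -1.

(∇×B)₁ = ∂B₃/∂q − ∂B₂/∂r = -6*p + 6
(∇×B)₂ = ∂B₁/∂r − ∂B₃/∂p = 4*p*q - 10*r - 3
(∇×B)₃ = ∂B₂/∂p − ∂B₁/∂q = -4*p*r + 12*p + 6*r
∇×B = (-6*p + 6, 4*p*q - 10*r - 3, -4*p*r + 12*p + 6*r)
At (-1, -1, -1): (12, 11, -22).

(12, 11, -22)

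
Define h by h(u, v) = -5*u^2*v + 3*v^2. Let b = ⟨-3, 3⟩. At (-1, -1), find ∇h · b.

∂h/∂u = -10*u*v
∂h/∂v = -5*u^2 + 6*v
∇h at (-1, -1) = (-10, -11)
∇h · b = (-10)(-3) + (-11)(3) = -3

-3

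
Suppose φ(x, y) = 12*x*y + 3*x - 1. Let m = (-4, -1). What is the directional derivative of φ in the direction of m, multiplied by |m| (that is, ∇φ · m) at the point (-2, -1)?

60

∂φ/∂x = 12*y + 3
∂φ/∂y = 12*x
∇φ at (-2, -1) = (-9, -24)
∇φ · m = (-9)(-4) + (-24)(-1) = 60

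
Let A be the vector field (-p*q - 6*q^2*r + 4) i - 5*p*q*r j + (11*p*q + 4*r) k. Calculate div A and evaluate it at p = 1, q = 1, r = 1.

∂A₁/∂p = -q
∂A₂/∂q = -5*p*r
∂A₃/∂r = 4
∇·A = -5*p*r - q + 4
At (1, 1, 1): -2.

-2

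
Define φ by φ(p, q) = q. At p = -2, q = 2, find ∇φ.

∂φ/∂p = 0
∂φ/∂q = 1
∇φ = (0, 1)
At (-2, 2): (0, 1).

(0, 1)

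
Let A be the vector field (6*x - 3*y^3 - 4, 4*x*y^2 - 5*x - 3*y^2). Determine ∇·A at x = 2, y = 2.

∂A₁/∂x = 6
∂A₂/∂y = 8*x*y - 6*y
∇·A = 8*x*y - 6*y + 6
At (2, 2): 26.

26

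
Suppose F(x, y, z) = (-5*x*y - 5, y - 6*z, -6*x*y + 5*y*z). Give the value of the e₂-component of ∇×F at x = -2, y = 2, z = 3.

12

(∇×F)_2 = ∂F₁/∂z − ∂F₃/∂x
= 0 − (-6*y)
= 6*y
At (-2, 2, 3): 12.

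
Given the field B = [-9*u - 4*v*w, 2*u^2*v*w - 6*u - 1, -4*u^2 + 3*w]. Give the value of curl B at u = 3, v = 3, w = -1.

(∇×B)₁ = ∂B₃/∂v − ∂B₂/∂w = -2*u^2*v
(∇×B)₂ = ∂B₁/∂w − ∂B₃/∂u = 8*u - 4*v
(∇×B)₃ = ∂B₂/∂u − ∂B₁/∂v = 4*u*v*w + 4*w - 6
∇×B = (-2*u^2*v, 8*u - 4*v, 4*u*v*w + 4*w - 6)
At (3, 3, -1): (-54, 12, -46).

(-54, 12, -46)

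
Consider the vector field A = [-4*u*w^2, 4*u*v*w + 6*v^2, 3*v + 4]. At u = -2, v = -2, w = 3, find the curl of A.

(-13, 48, -24)

(∇×A)₁ = ∂A₃/∂v − ∂A₂/∂w = -4*u*v + 3
(∇×A)₂ = ∂A₁/∂w − ∂A₃/∂u = -8*u*w
(∇×A)₃ = ∂A₂/∂u − ∂A₁/∂v = 4*v*w
∇×A = (-4*u*v + 3, -8*u*w, 4*v*w)
At (-2, -2, 3): (-13, 48, -24).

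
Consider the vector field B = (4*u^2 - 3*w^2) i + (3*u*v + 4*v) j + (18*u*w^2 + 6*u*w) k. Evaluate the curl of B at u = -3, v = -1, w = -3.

(∇×B)₁ = ∂B₃/∂v − ∂B₂/∂w = 0
(∇×B)₂ = ∂B₁/∂w − ∂B₃/∂u = -18*w^2 - 12*w
(∇×B)₃ = ∂B₂/∂u − ∂B₁/∂v = 3*v
∇×B = (0, -18*w^2 - 12*w, 3*v)
At (-3, -1, -3): (0, -126, -3).

(0, -126, -3)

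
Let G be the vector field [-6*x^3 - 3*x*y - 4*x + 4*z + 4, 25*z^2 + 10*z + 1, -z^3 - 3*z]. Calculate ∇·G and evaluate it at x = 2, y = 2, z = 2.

-97

∂G₁/∂x = -18*x^2 - 3*y - 4
∂G₂/∂y = 0
∂G₃/∂z = -3*z^2 - 3
∇·G = -18*x^2 - 3*y - 3*z^2 - 7
At (2, 2, 2): -97.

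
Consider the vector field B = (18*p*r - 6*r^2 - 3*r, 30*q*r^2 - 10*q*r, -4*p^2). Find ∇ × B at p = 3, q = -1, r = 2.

(110, 51, 0)

(∇×B)₁ = ∂B₃/∂q − ∂B₂/∂r = -60*q*r + 10*q
(∇×B)₂ = ∂B₁/∂r − ∂B₃/∂p = 26*p - 12*r - 3
(∇×B)₃ = ∂B₂/∂p − ∂B₁/∂q = 0
∇×B = (-60*q*r + 10*q, 26*p - 12*r - 3, 0)
At (3, -1, 2): (110, 51, 0).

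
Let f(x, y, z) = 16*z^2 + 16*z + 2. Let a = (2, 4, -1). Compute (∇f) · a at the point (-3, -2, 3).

∂f/∂x = 0
∂f/∂y = 0
∂f/∂z = 32*z + 16
∇f at (-3, -2, 3) = (0, 0, 112)
∇f · a = (0)(2) + (0)(4) + (112)(-1) = -112

-112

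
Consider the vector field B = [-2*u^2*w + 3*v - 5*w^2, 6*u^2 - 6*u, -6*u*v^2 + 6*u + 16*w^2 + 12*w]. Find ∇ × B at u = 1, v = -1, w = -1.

(∇×B)₁ = ∂B₃/∂v − ∂B₂/∂w = -12*u*v
(∇×B)₂ = ∂B₁/∂w − ∂B₃/∂u = -2*u^2 + 6*v^2 - 10*w - 6
(∇×B)₃ = ∂B₂/∂u − ∂B₁/∂v = 12*u - 9
∇×B = (-12*u*v, -2*u^2 + 6*v^2 - 10*w - 6, 12*u - 9)
At (1, -1, -1): (12, 8, 3).

(12, 8, 3)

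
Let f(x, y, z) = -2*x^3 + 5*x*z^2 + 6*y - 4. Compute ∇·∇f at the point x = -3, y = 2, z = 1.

∂²f/∂x² = -12*x
∂²f/∂y² = 0
∂²f/∂z² = 10*x
∇²f = -2*x
At (-3, 2, 1): 6.

6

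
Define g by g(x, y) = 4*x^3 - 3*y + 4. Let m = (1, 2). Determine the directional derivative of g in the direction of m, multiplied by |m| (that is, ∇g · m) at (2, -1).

42

∂g/∂x = 12*x^2
∂g/∂y = -3
∇g at (2, -1) = (48, -3)
∇g · m = (48)(1) + (-3)(2) = 42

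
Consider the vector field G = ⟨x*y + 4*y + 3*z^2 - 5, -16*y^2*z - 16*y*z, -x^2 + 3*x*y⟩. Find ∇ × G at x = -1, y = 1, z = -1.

(∇×G)₁ = ∂G₃/∂y − ∂G₂/∂z = 3*x + 16*y^2 + 16*y
(∇×G)₂ = ∂G₁/∂z − ∂G₃/∂x = 2*x - 3*y + 6*z
(∇×G)₃ = ∂G₂/∂x − ∂G₁/∂y = -x - 4
∇×G = (3*x + 16*y^2 + 16*y, 2*x - 3*y + 6*z, -x - 4)
At (-1, 1, -1): (29, -11, -3).

(29, -11, -3)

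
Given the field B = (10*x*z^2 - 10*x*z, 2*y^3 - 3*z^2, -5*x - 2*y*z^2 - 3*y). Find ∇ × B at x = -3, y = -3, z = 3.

(-3, -145, 0)

(∇×B)₁ = ∂B₃/∂y − ∂B₂/∂z = -2*z^2 + 6*z - 3
(∇×B)₂ = ∂B₁/∂z − ∂B₃/∂x = 20*x*z - 10*x + 5
(∇×B)₃ = ∂B₂/∂x − ∂B₁/∂y = 0
∇×B = (-2*z^2 + 6*z - 3, 20*x*z - 10*x + 5, 0)
At (-3, -3, 3): (-3, -145, 0).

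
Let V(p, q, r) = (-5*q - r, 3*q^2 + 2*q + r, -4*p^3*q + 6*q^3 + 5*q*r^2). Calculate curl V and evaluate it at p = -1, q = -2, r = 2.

(95, -25, 5)

(∇×V)₁ = ∂V₃/∂q − ∂V₂/∂r = -4*p^3 + 18*q^2 + 5*r^2 - 1
(∇×V)₂ = ∂V₁/∂r − ∂V₃/∂p = 12*p^2*q - 1
(∇×V)₃ = ∂V₂/∂p − ∂V₁/∂q = 5
∇×V = (-4*p^3 + 18*q^2 + 5*r^2 - 1, 12*p^2*q - 1, 5)
At (-1, -2, 2): (95, -25, 5).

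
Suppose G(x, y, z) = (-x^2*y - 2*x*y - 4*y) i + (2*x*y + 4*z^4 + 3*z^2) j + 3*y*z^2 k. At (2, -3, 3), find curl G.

(∇×G)₁ = ∂G₃/∂y − ∂G₂/∂z = -16*z^3 + 3*z^2 - 6*z
(∇×G)₂ = ∂G₁/∂z − ∂G₃/∂x = 0
(∇×G)₃ = ∂G₂/∂x − ∂G₁/∂y = x^2 + 2*x + 2*y + 4
∇×G = (-16*z^3 + 3*z^2 - 6*z, 0, x^2 + 2*x + 2*y + 4)
At (2, -3, 3): (-423, 0, 6).

(-423, 0, 6)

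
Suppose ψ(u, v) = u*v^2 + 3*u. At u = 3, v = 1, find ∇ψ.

(4, 6)

∂ψ/∂u = v^2 + 3
∂ψ/∂v = 2*u*v
∇ψ = (v^2 + 3, 2*u*v)
At (3, 1): (4, 6).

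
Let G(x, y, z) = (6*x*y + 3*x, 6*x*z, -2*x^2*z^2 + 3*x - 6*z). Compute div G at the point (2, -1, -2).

23

∂G₁/∂x = 6*y + 3
∂G₂/∂y = 0
∂G₃/∂z = -4*x^2*z - 6
∇·G = -4*x^2*z + 6*y - 3
At (2, -1, -2): 23.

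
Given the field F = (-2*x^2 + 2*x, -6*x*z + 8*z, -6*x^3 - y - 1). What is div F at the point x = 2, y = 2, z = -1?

∂F₁/∂x = -4*x + 2
∂F₂/∂y = 0
∂F₃/∂z = 0
∇·F = -4*x + 2
At (2, 2, -1): -6.

-6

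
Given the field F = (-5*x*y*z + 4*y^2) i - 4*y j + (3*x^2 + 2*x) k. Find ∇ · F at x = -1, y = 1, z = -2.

6

∂F₁/∂x = -5*y*z
∂F₂/∂y = -4
∂F₃/∂z = 0
∇·F = -5*y*z - 4
At (-1, 1, -2): 6.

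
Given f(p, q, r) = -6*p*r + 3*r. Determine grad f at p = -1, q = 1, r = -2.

∂f/∂p = -6*r
∂f/∂q = 0
∂f/∂r = -6*p + 3
∇f = (-6*r, 0, -6*p + 3)
At (-1, 1, -2): (12, 0, 9).

(12, 0, 9)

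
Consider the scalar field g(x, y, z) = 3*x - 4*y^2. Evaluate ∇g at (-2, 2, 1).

(3, -16, 0)

∂g/∂x = 3
∂g/∂y = -8*y
∂g/∂z = 0
∇g = (3, -8*y, 0)
At (-2, 2, 1): (3, -16, 0).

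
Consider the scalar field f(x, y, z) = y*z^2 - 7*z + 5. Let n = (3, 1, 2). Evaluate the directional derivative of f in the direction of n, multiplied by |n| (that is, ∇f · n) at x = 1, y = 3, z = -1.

-25

∂f/∂x = 0
∂f/∂y = z^2
∂f/∂z = 2*y*z - 7
∇f at (1, 3, -1) = (0, 1, -13)
∇f · n = (0)(3) + (1)(1) + (-13)(2) = -25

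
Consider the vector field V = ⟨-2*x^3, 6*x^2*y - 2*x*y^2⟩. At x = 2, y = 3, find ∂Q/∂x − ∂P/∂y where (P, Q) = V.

∂V₂/∂x = 12*x*y - 2*y^2
∂V₁/∂y = 0
Scalar curl = 12*x*y - 2*y^2
At (2, 3): 54.

54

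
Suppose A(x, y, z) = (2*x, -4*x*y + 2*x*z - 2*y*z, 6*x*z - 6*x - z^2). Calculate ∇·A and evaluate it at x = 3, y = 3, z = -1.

∂A₁/∂x = 2
∂A₂/∂y = -4*x - 2*z
∂A₃/∂z = 6*x - 2*z
∇·A = 2*x - 4*z + 2
At (3, 3, -1): 12.

12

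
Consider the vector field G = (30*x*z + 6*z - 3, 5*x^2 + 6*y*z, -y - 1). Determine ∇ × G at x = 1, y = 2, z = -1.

(∇×G)₁ = ∂G₃/∂y − ∂G₂/∂z = -6*y - 1
(∇×G)₂ = ∂G₁/∂z − ∂G₃/∂x = 30*x + 6
(∇×G)₃ = ∂G₂/∂x − ∂G₁/∂y = 10*x
∇×G = (-6*y - 1, 30*x + 6, 10*x)
At (1, 2, -1): (-13, 36, 10).

(-13, 36, 10)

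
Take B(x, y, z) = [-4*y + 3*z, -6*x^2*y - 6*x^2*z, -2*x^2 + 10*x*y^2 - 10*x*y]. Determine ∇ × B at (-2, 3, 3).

(∇×B)₁ = ∂B₃/∂y − ∂B₂/∂z = 6*x^2 + 20*x*y - 10*x
(∇×B)₂ = ∂B₁/∂z − ∂B₃/∂x = 4*x - 10*y^2 + 10*y + 3
(∇×B)₃ = ∂B₂/∂x − ∂B₁/∂y = -12*x*y - 12*x*z + 4
∇×B = (6*x^2 + 20*x*y - 10*x, 4*x - 10*y^2 + 10*y + 3, -12*x*y - 12*x*z + 4)
At (-2, 3, 3): (-76, -65, 148).

(-76, -65, 148)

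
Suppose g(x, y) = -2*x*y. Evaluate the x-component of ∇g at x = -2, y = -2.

4

(∇g)_1 = ∂g/∂x = -2*y
At (-2, -2): 4.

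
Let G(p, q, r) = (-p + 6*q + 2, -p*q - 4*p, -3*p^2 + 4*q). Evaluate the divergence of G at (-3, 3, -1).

∂G₁/∂p = -1
∂G₂/∂q = -p
∂G₃/∂r = 0
∇·G = -p - 1
At (-3, 3, -1): 2.

2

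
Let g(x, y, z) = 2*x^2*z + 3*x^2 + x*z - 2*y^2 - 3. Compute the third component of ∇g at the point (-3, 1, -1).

15

(∇g)_3 = ∂g/∂z = 2*x^2 + x
At (-3, 1, -1): 15.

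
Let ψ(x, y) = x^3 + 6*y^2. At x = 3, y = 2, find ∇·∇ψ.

∂²ψ/∂x² = 6*x
∂²ψ/∂y² = 12
∇²ψ = 6*x + 12
At (3, 2): 30.

30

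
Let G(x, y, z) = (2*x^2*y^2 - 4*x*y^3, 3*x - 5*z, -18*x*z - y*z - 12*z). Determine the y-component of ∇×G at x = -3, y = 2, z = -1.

(∇×G)_2 = ∂G₁/∂z − ∂G₃/∂x
= 0 − (-18*z)
= 18*z
At (-3, 2, -1): -18.

-18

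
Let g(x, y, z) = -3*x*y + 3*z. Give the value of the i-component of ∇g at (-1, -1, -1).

3

(∇g)_1 = ∂g/∂x = -3*y
At (-1, -1, -1): 3.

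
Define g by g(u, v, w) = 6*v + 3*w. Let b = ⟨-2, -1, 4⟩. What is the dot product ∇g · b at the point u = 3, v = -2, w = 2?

6

∂g/∂u = 0
∂g/∂v = 6
∂g/∂w = 3
∇g at (3, -2, 2) = (0, 6, 3)
∇g · b = (0)(-2) + (6)(-1) + (3)(4) = 6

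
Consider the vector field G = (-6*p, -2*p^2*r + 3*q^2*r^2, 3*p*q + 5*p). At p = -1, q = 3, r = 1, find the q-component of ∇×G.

(∇×G)_2 = ∂G₁/∂r − ∂G₃/∂p
= 0 − (3*q + 5)
= -3*q - 5
At (-1, 3, 1): -14.

-14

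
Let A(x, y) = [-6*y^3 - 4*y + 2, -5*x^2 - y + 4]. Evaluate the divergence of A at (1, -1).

-1

∂A₁/∂x = 0
∂A₂/∂y = -1
∇·A = -1
At (1, -1): -1.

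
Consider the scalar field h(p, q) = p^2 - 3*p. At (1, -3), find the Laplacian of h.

2

∂²h/∂p² = 2
∂²h/∂q² = 0
∇²h = 2
At (1, -3): 2.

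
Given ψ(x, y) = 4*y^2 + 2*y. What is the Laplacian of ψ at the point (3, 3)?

8

∂²ψ/∂x² = 0
∂²ψ/∂y² = 8
∇²ψ = 8
At (3, 3): 8.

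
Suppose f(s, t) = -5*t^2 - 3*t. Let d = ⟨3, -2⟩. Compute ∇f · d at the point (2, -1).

∂f/∂s = 0
∂f/∂t = -10*t - 3
∇f at (2, -1) = (0, 7)
∇f · d = (0)(3) + (7)(-2) = -14

-14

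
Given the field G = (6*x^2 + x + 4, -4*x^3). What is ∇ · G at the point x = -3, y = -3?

-35

∂G₁/∂x = 12*x + 1
∂G₂/∂y = 0
∇·G = 12*x + 1
At (-3, -3): -35.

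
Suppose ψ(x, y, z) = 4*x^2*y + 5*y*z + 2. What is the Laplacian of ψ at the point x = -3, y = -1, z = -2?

∂²ψ/∂x² = 8*y
∂²ψ/∂y² = 0
∂²ψ/∂z² = 0
∇²ψ = 8*y
At (-3, -1, -2): -8.

-8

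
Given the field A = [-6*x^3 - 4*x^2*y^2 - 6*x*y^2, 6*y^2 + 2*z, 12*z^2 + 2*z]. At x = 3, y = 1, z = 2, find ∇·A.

-130

∂A₁/∂x = -18*x^2 - 8*x*y^2 - 6*y^2
∂A₂/∂y = 12*y
∂A₃/∂z = 24*z + 2
∇·A = -18*x^2 - 8*x*y^2 - 6*y^2 + 12*y + 24*z + 2
At (3, 1, 2): -130.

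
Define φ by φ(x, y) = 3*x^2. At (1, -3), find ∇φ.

(6, 0)

∂φ/∂x = 6*x
∂φ/∂y = 0
∇φ = (6*x, 0)
At (1, -3): (6, 0).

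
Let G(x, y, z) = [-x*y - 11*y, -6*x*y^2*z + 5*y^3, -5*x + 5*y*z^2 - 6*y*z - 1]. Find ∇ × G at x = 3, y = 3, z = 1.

(∇×G)₁ = ∂G₃/∂y − ∂G₂/∂z = 6*x*y^2 + 5*z^2 - 6*z
(∇×G)₂ = ∂G₁/∂z − ∂G₃/∂x = 5
(∇×G)₃ = ∂G₂/∂x − ∂G₁/∂y = x - 6*y^2*z + 11
∇×G = (6*x*y^2 + 5*z^2 - 6*z, 5, x - 6*y^2*z + 11)
At (3, 3, 1): (161, 5, -40).

(161, 5, -40)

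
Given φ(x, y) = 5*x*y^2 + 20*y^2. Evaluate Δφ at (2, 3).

60

∂²φ/∂x² = 0
∂²φ/∂y² = 10*(x + 4)
∇²φ = 10*x + 40
At (2, 3): 60.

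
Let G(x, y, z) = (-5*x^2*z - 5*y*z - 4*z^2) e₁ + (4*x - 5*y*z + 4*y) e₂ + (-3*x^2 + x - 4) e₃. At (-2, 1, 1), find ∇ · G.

∂G₁/∂x = -10*x*z
∂G₂/∂y = -5*z + 4
∂G₃/∂z = 0
∇·G = -10*x*z - 5*z + 4
At (-2, 1, 1): 19.

19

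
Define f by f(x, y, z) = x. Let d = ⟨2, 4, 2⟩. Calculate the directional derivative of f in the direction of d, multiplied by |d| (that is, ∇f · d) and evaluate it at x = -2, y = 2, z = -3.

2

∂f/∂x = 1
∂f/∂y = 0
∂f/∂z = 0
∇f at (-2, 2, -3) = (1, 0, 0)
∇f · d = (1)(2) + (0)(4) + (0)(2) = 2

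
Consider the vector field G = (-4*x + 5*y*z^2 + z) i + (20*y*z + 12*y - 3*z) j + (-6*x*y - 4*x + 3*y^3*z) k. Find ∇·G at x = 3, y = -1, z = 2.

∂G₁/∂x = -4
∂G₂/∂y = 20*z + 12
∂G₃/∂z = 3*y^3
∇·G = 3*y^3 + 20*z + 8
At (3, -1, 2): 45.

45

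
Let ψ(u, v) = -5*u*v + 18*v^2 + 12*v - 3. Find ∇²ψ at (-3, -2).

∂²ψ/∂u² = 0
∂²ψ/∂v² = 36
∇²ψ = 36
At (-3, -2): 36.

36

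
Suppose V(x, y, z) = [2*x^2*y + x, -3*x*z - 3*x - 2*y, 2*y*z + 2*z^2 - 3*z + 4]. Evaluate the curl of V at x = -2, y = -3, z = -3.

(∇×V)₁ = ∂V₃/∂y − ∂V₂/∂z = 3*x + 2*z
(∇×V)₂ = ∂V₁/∂z − ∂V₃/∂x = 0
(∇×V)₃ = ∂V₂/∂x − ∂V₁/∂y = -2*x^2 - 3*z - 3
∇×V = (3*x + 2*z, 0, -2*x^2 - 3*z - 3)
At (-2, -3, -3): (-12, 0, -2).

(-12, 0, -2)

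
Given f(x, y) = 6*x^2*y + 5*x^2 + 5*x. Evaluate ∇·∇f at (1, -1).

∂²f/∂x² = 2*(6*y + 5)
∂²f/∂y² = 0
∇²f = 12*y + 10
At (1, -1): -2.

-2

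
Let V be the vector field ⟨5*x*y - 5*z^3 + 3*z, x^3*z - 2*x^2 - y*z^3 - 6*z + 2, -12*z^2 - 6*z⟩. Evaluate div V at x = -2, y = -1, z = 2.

-67

∂V₁/∂x = 5*y
∂V₂/∂y = -z^3
∂V₃/∂z = -24*z - 6
∇·V = 5*y - z^3 - 24*z - 6
At (-2, -1, 2): -67.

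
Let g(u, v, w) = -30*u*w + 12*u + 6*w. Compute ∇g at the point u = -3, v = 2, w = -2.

∂g/∂u = -30*w + 12
∂g/∂v = 0
∂g/∂w = -30*u + 6
∇g = (-30*w + 12, 0, -30*u + 6)
At (-3, 2, -2): (72, 0, 96).

(72, 0, 96)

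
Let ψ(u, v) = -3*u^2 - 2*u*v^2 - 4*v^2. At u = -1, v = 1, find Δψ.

∂²ψ/∂u² = -6
∂²ψ/∂v² = -4*(u + 2)
∇²ψ = -4*u - 14
At (-1, 1): -10.

-10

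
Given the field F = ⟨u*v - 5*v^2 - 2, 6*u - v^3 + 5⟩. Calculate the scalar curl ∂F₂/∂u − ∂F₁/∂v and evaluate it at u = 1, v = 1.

15

∂F₂/∂u = 6
∂F₁/∂v = u - 10*v
Scalar curl = -u + 10*v + 6
At (1, 1): 15.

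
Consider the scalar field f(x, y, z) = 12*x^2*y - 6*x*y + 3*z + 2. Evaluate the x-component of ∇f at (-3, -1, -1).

78

(∇f)_1 = ∂f/∂x = 24*x*y - 6*y
At (-3, -1, -1): 78.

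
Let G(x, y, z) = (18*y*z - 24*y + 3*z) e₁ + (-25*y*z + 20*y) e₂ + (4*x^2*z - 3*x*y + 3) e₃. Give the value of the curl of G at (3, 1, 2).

(16, -24, -12)

(∇×G)₁ = ∂G₃/∂y − ∂G₂/∂z = -3*x + 25*y
(∇×G)₂ = ∂G₁/∂z − ∂G₃/∂x = -8*x*z + 21*y + 3
(∇×G)₃ = ∂G₂/∂x − ∂G₁/∂y = -18*z + 24
∇×G = (-3*x + 25*y, -8*x*z + 21*y + 3, -18*z + 24)
At (3, 1, 2): (16, -24, -12).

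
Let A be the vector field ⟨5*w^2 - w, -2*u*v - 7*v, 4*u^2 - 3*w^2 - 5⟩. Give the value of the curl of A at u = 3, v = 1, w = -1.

(∇×A)₁ = ∂A₃/∂v − ∂A₂/∂w = 0
(∇×A)₂ = ∂A₁/∂w − ∂A₃/∂u = -8*u + 10*w - 1
(∇×A)₃ = ∂A₂/∂u − ∂A₁/∂v = -2*v
∇×A = (0, -8*u + 10*w - 1, -2*v)
At (3, 1, -1): (0, -35, -2).

(0, -35, -2)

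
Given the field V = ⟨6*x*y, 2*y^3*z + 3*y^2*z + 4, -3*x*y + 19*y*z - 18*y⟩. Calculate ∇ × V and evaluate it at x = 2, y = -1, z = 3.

(∇×V)₁ = ∂V₃/∂y − ∂V₂/∂z = -3*x - 2*y^3 - 3*y^2 + 19*z - 18
(∇×V)₂ = ∂V₁/∂z − ∂V₃/∂x = 3*y
(∇×V)₃ = ∂V₂/∂x − ∂V₁/∂y = -6*x
∇×V = (-3*x - 2*y^3 - 3*y^2 + 19*z - 18, 3*y, -6*x)
At (2, -1, 3): (32, -3, -12).

(32, -3, -12)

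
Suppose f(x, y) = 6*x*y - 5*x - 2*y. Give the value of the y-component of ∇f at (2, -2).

10

(∇f)_2 = ∂f/∂y = 6*x - 2
At (2, -2): 10.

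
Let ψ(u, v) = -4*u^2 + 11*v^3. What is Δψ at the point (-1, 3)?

190

∂²ψ/∂u² = -8
∂²ψ/∂v² = 66*v
∇²ψ = 66*v - 8
At (-1, 3): 190.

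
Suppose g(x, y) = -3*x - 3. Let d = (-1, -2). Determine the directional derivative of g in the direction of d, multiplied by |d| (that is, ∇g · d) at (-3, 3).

3

∂g/∂x = -3
∂g/∂y = 0
∇g at (-3, 3) = (-3, 0)
∇g · d = (-3)(-1) + (0)(-2) = 3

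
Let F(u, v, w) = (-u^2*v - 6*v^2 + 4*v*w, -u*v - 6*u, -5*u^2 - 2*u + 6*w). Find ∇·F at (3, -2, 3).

15

∂F₁/∂u = -2*u*v
∂F₂/∂v = -u
∂F₃/∂w = 6
∇·F = -2*u*v - u + 6
At (3, -2, 3): 15.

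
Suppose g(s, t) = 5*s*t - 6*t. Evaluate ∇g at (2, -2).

(-10, 4)

∂g/∂s = 5*t
∂g/∂t = 5*s - 6
∇g = (5*t, 5*s - 6)
At (2, -2): (-10, 4).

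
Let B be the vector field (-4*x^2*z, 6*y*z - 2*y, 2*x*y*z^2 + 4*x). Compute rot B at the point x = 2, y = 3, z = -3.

(∇×B)₁ = ∂B₃/∂y − ∂B₂/∂z = 2*x*z^2 - 6*y
(∇×B)₂ = ∂B₁/∂z − ∂B₃/∂x = -4*x^2 - 2*y*z^2 - 4
(∇×B)₃ = ∂B₂/∂x − ∂B₁/∂y = 0
∇×B = (2*x*z^2 - 6*y, -4*x^2 - 2*y*z^2 - 4, 0)
At (2, 3, -3): (18, -74, 0).

(18, -74, 0)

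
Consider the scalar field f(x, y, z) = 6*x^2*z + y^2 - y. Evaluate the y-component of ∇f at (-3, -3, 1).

(∇f)_2 = ∂f/∂y = 2*y - 1
At (-3, -3, 1): -7.

-7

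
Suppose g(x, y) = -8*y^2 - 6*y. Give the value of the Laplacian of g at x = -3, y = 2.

∂²g/∂x² = 0
∂²g/∂y² = -16
∇²g = -16
At (-3, 2): -16.

-16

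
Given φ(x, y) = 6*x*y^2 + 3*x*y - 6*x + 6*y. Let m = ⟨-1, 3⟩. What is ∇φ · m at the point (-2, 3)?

-273

∂φ/∂x = 6*y^2 + 3*y - 6
∂φ/∂y = 12*x*y + 3*x + 6
∇φ at (-2, 3) = (57, -72)
∇φ · m = (57)(-1) + (-72)(3) = -273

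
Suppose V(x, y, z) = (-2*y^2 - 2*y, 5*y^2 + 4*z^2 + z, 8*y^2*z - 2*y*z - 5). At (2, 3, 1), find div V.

∂V₁/∂x = 0
∂V₂/∂y = 10*y
∂V₃/∂z = 8*y^2 - 2*y
∇·V = 8*y^2 + 8*y
At (2, 3, 1): 96.

96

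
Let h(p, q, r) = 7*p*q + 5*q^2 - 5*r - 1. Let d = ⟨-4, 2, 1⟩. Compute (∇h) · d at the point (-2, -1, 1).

-25

∂h/∂p = 7*q
∂h/∂q = 7*p + 10*q
∂h/∂r = -5
∇h at (-2, -1, 1) = (-7, -24, -5)
∇h · d = (-7)(-4) + (-24)(2) + (-5)(1) = -25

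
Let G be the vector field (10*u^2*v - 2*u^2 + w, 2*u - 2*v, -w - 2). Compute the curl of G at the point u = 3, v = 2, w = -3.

(∇×G)₁ = ∂G₃/∂v − ∂G₂/∂w = 0
(∇×G)₂ = ∂G₁/∂w − ∂G₃/∂u = 1
(∇×G)₃ = ∂G₂/∂u − ∂G₁/∂v = -10*u^2 + 2
∇×G = (0, 1, -10*u^2 + 2)
At (3, 2, -3): (0, 1, -88).

(0, 1, -88)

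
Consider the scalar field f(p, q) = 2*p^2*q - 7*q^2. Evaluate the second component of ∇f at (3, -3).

(∇f)_2 = ∂f/∂q = 2*p^2 - 14*q
At (3, -3): 60.

60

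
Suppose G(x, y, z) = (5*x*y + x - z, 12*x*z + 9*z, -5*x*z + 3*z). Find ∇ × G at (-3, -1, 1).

(27, 4, 27)

(∇×G)₁ = ∂G₃/∂y − ∂G₂/∂z = -12*x - 9
(∇×G)₂ = ∂G₁/∂z − ∂G₃/∂x = 5*z - 1
(∇×G)₃ = ∂G₂/∂x − ∂G₁/∂y = -5*x + 12*z
∇×G = (-12*x - 9, 5*z - 1, -5*x + 12*z)
At (-3, -1, 1): (27, 4, 27).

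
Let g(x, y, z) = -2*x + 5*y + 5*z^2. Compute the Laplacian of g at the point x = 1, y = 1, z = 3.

∂²g/∂x² = 0
∂²g/∂y² = 0
∂²g/∂z² = 10
∇²g = 10
At (1, 1, 3): 10.

10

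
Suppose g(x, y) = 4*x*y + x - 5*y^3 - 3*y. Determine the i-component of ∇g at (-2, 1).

(∇g)_1 = ∂g/∂x = 4*y + 1
At (-2, 1): 5.

5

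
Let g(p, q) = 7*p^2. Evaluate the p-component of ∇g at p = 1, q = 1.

14

(∇g)_1 = ∂g/∂p = 14*p
At (1, 1): 14.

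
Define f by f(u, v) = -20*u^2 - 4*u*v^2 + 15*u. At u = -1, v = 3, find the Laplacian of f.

-32

∂²f/∂u² = -40
∂²f/∂v² = -8*u
∇²f = -8*u - 40
At (-1, 3): -32.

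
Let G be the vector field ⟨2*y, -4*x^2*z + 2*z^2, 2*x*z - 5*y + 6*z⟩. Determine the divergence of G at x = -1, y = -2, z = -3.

∂G₁/∂x = 0
∂G₂/∂y = 0
∂G₃/∂z = 2*x + 6
∇·G = 2*x + 6
At (-1, -2, -3): 4.

4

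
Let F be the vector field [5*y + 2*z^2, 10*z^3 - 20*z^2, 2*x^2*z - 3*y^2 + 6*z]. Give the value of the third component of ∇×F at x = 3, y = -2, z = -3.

(∇×F)_3 = ∂F₂/∂x − ∂F₁/∂y
= 0 − (5)
= -5
At (3, -2, -3): -5.

-5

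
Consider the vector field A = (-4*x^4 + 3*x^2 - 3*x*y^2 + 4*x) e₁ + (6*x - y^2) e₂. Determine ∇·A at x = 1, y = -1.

-7

∂A₁/∂x = -16*x^3 + 6*x - 3*y^2 + 4
∂A₂/∂y = -2*y
∇·A = -16*x^3 + 6*x - 3*y^2 - 2*y + 4
At (1, -1): -7.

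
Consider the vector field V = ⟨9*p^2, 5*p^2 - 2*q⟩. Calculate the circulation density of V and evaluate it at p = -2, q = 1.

-20

∂V₂/∂p = 10*p
∂V₁/∂q = 0
Scalar curl = 10*p
At (-2, 1): -20.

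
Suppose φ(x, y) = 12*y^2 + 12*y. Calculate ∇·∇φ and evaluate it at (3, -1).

24

∂²φ/∂x² = 0
∂²φ/∂y² = 24
∇²φ = 24
At (3, -1): 24.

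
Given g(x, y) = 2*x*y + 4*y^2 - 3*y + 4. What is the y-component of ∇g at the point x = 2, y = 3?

(∇g)_2 = ∂g/∂y = 2*x + 8*y - 3
At (2, 3): 25.

25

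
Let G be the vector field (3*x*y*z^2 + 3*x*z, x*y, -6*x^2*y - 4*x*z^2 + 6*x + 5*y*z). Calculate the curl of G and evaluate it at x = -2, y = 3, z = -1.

(∇×G)₁ = ∂G₃/∂y − ∂G₂/∂z = -6*x^2 + 5*z
(∇×G)₂ = ∂G₁/∂z − ∂G₃/∂x = 6*x*y*z + 12*x*y + 3*x + 4*z^2 - 6
(∇×G)₃ = ∂G₂/∂x − ∂G₁/∂y = -3*x*z^2 + y
∇×G = (-6*x^2 + 5*z, 6*x*y*z + 12*x*y + 3*x + 4*z^2 - 6, -3*x*z^2 + y)
At (-2, 3, -1): (-29, -44, 9).

(-29, -44, 9)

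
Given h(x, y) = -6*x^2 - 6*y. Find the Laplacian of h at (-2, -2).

∂²h/∂x² = -12
∂²h/∂y² = 0
∇²h = -12
At (-2, -2): -12.

-12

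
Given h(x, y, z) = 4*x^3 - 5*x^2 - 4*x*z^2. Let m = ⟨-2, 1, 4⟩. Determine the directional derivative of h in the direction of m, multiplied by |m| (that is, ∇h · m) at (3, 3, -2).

∂h/∂x = 12*x^2 - 10*x - 4*z^2
∂h/∂y = 0
∂h/∂z = -8*x*z
∇h at (3, 3, -2) = (62, 0, 48)
∇h · m = (62)(-2) + (0)(1) + (48)(4) = 68

68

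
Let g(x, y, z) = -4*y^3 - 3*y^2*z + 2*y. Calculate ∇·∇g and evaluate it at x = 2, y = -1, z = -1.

∂²g/∂x² = 0
∂²g/∂y² = -6*(4*y + z)
∂²g/∂z² = 0
∇²g = -24*y - 6*z
At (2, -1, -1): 30.

30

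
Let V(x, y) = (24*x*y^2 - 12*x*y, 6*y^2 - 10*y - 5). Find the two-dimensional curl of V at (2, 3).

-264

∂V₂/∂x = 0
∂V₁/∂y = 48*x*y - 12*x
Scalar curl = -48*x*y + 12*x
At (2, 3): -264.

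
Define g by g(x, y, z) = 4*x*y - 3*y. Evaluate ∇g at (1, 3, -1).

(12, 1, 0)

∂g/∂x = 4*y
∂g/∂y = 4*x - 3
∂g/∂z = 0
∇g = (4*y, 4*x - 3, 0)
At (1, 3, -1): (12, 1, 0).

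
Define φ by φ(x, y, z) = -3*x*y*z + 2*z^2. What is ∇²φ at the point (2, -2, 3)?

4

∂²φ/∂x² = 0
∂²φ/∂y² = 0
∂²φ/∂z² = 4
∇²φ = 4
At (2, -2, 3): 4.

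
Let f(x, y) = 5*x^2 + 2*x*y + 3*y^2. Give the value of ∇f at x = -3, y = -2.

(-34, -18)

∂f/∂x = 10*x + 2*y
∂f/∂y = 2*x + 6*y
∇f = (10*x + 2*y, 2*x + 6*y)
At (-3, -2): (-34, -18).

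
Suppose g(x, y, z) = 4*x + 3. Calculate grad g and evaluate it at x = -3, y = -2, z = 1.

(4, 0, 0)

∂g/∂x = 4
∂g/∂y = 0
∂g/∂z = 0
∇g = (4, 0, 0)
At (-3, -2, 1): (4, 0, 0).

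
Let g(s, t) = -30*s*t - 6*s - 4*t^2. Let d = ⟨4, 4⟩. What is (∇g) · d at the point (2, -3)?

∂g/∂s = -30*t - 6
∂g/∂t = -30*s - 8*t
∇g at (2, -3) = (84, -36)
∇g · d = (84)(4) + (-36)(4) = 192

192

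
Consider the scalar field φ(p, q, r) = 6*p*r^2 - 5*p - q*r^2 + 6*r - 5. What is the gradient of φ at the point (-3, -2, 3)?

(49, -9, -90)

∂φ/∂p = 6*r^2 - 5
∂φ/∂q = -r^2
∂φ/∂r = 12*p*r - 2*q*r + 6
∇φ = (6*r^2 - 5, -r^2, 12*p*r - 2*q*r + 6)
At (-3, -2, 3): (49, -9, -90).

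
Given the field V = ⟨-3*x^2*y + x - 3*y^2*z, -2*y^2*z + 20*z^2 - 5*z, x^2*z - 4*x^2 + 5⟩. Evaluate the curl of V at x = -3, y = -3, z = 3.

(-97, -33, -27)

(∇×V)₁ = ∂V₃/∂y − ∂V₂/∂z = 2*y^2 - 40*z + 5
(∇×V)₂ = ∂V₁/∂z − ∂V₃/∂x = -2*x*z + 8*x - 3*y^2
(∇×V)₃ = ∂V₂/∂x − ∂V₁/∂y = 3*x^2 + 6*y*z
∇×V = (2*y^2 - 40*z + 5, -2*x*z + 8*x - 3*y^2, 3*x^2 + 6*y*z)
At (-3, -3, 3): (-97, -33, -27).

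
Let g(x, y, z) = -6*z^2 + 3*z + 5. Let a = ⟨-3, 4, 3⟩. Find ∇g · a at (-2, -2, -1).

45

∂g/∂x = 0
∂g/∂y = 0
∂g/∂z = -12*z + 3
∇g at (-2, -2, -1) = (0, 0, 15)
∇g · a = (0)(-3) + (0)(4) + (15)(3) = 45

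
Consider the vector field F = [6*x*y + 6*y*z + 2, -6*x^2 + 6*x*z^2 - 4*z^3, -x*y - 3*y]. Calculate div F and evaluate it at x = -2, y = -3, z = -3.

-18

∂F₁/∂x = 6*y
∂F₂/∂y = 0
∂F₃/∂z = 0
∇·F = 6*y
At (-2, -3, -3): -18.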